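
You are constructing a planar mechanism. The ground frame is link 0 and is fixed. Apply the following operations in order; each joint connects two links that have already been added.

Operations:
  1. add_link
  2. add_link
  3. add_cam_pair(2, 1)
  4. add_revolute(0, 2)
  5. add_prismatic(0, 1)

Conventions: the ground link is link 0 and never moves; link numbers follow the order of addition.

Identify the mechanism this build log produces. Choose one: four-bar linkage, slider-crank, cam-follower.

links: 3 (incl. ground); joints: 1 revolute, 1 prismatic, 1 higher (cam) pair, forming one closed loop
3 links, revolute + prismatic + higher pair in one loop → cam-follower

cam-follower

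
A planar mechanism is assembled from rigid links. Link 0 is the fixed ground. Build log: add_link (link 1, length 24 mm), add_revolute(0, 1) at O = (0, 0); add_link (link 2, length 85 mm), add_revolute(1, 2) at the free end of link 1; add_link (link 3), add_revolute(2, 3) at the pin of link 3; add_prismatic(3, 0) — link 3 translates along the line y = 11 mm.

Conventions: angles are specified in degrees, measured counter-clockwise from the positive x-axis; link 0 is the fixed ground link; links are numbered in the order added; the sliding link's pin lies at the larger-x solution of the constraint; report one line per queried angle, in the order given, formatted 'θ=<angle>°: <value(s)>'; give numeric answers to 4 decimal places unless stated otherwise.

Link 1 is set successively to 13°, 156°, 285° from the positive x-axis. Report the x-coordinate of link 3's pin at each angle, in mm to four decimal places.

geometry: r = 24 mm, L = 85 mm, e = 11 mm
θ=13°: crank pin P = (r cos θ, r sin θ) = (23.384882, 5.398825)
θ=13°: h = r sin θ − e = 5.398825 − 11 = -5.601175
θ=13°: x = r cos θ + √(L² − h²) = 23.384882 + 84.815251 = 108.200133
θ=156°: crank pin P = (r cos θ, r sin θ) = (-21.925091, 9.761679)
θ=156°: h = r sin θ − e = 9.761679 − 11 = -1.238321
θ=156°: x = r cos θ + √(L² − h²) = -21.925091 + 84.990979 = 63.065888
θ=285°: crank pin P = (r cos θ, r sin θ) = (6.211657, -23.182220)
θ=285°: h = r sin θ − e = -23.182220 − 11 = -34.182220
θ=285°: x = r cos θ + √(L² − h²) = 6.211657 + 77.824006 = 84.035663

θ=13°: 108.2001
θ=156°: 63.0659
θ=285°: 84.0357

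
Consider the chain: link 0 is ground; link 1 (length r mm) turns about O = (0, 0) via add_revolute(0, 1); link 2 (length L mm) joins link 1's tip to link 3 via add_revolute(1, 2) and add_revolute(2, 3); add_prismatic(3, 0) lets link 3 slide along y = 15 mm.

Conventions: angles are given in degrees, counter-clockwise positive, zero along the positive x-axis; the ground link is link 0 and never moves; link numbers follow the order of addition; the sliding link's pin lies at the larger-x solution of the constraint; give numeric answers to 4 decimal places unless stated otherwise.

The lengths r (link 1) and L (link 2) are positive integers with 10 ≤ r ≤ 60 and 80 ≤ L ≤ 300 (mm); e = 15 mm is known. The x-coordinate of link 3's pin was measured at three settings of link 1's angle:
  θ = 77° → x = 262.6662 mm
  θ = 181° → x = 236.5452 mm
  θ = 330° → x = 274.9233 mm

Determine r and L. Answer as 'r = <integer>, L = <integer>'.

constraint per measurement: (x − r cos θ)² + (r sin θ − e)² = L²
subtracting the θ₁ and θ₂ equations cancels the r² and L² terms:
r = (x₁² − x₂²) / (2[(x₁cos θ₁ + e sin θ₁) − (x₂cos θ₂ + e sin θ₂)]) = 21.0000 → r = 21
L² = (x₁ − r cos θ₁)² + (r sin θ₁ − e)² = 66564.0239 → L = 258.0000 → L = 258
check at θ₃=330°: x = 274.9233 (printed 274.9233) ✓

r = 21, L = 258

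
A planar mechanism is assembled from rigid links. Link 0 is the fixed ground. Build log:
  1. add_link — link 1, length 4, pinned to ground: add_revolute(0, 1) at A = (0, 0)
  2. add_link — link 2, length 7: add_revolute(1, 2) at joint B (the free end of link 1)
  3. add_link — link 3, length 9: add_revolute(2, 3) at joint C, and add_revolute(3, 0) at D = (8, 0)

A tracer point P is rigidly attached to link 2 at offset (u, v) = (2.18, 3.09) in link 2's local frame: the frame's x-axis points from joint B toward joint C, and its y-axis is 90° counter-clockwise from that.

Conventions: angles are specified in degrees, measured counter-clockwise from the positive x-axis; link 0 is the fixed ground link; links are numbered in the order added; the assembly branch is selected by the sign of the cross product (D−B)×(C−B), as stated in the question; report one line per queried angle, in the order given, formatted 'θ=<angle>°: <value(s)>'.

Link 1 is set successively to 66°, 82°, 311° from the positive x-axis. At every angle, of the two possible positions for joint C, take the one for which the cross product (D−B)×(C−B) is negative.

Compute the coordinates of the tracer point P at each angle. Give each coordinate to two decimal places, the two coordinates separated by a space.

A=(0,0), D=(8.00,0)
θ=66°: B = A + 4.00·(cos66°, sin66°) = (1.6269, 3.6542)
θ=66°: |BD| = 7.3463
θ=66°: circle(B,7.00) ∩ circle(D,9.00): a=1.4952, h=6.8384
θ=66°:   candidates: C₊=(6.3256,8.8429) cross=50.238; C₋=(-0.4775,-3.0220) cross=-50.238
θ=66°:   branch - wants cross < 0 → take C=(-0.4775,-3.0220) (cross=-50.238)
θ=66°: ex = (C−B)/|BC| = (-0.3006,-0.9537); ey = (0.9537,-0.3006)
θ=66°: P = B + 2.18·ex + 3.09·ey = (3.9186,0.6461)
θ=82°: B = A + 4.00·(cos82°, sin82°) = (0.5567, 3.9611)
θ=82°: |BD| = 8.4317
θ=82°: circle(B,7.00) ∩ circle(D,9.00): a=2.3182, h=6.6050
θ=82°:   candidates: C₊=(5.7061,8.7028) cross=55.691; C₋=(-0.4998,-2.9587) cross=-55.691
θ=82°:   branch - wants cross < 0 → take C=(-0.4998,-2.9587) (cross=-55.691)
θ=82°: ex = (C−B)/|BC| = (-0.1509,-0.9885); ey = (0.9885,-0.1509)
θ=82°: P = B + 2.18·ex + 3.09·ey = (3.2823,1.3397)
θ=311°: B = A + 4.00·(cos311°, sin311°) = (2.6242, -3.0188)
θ=311°: |BD| = 6.1654
θ=311°: circle(B,7.00) ∩ circle(D,9.00): a=0.4876, h=6.9830
θ=311°:   candidates: C₊=(-0.3698,3.3085) cross=43.053; C₋=(6.4685,-8.8687) cross=-43.053
θ=311°:   branch - wants cross < 0 → take C=(6.4685,-8.8687) (cross=-43.053)
θ=311°: ex = (C−B)/|BC| = (0.5492,-0.8357); ey = (0.8357,0.5492)
θ=311°: P = B + 2.18·ex + 3.09·ey = (6.4038,-3.1437)

θ=66°: 3.92 0.65
θ=82°: 3.28 1.34
θ=311°: 6.40 -3.14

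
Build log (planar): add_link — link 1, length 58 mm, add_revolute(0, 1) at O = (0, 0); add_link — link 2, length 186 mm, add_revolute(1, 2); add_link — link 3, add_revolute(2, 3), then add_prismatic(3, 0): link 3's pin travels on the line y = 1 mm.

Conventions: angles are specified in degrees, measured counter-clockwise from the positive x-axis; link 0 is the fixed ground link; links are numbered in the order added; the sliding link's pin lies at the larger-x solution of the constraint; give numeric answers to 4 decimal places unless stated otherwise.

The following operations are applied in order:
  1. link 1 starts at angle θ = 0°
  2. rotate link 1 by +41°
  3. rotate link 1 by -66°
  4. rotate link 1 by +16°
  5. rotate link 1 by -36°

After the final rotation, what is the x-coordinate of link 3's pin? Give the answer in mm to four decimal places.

geometry: r = 58 mm, L = 186 mm, e = 1 mm; θ starts at 0°
rotate link 1 by +41°: θ ← 0° +41° = 41°
rotate link 1 by -66°: θ ← 41° -66° = -25°
rotate link 1 by +16°: θ ← -25° +16° = -9°
rotate link 1 by -36°: θ ← -9° -36° = -45°
crank pin P = (r cos θ, r sin θ) = (41.012193, -41.012193)
h = r sin θ − e = -41.012193 − 1 = -42.012193
x = r cos θ + √(L² − h²) = 41.012193 + 181.193200 = 222.205393

222.2054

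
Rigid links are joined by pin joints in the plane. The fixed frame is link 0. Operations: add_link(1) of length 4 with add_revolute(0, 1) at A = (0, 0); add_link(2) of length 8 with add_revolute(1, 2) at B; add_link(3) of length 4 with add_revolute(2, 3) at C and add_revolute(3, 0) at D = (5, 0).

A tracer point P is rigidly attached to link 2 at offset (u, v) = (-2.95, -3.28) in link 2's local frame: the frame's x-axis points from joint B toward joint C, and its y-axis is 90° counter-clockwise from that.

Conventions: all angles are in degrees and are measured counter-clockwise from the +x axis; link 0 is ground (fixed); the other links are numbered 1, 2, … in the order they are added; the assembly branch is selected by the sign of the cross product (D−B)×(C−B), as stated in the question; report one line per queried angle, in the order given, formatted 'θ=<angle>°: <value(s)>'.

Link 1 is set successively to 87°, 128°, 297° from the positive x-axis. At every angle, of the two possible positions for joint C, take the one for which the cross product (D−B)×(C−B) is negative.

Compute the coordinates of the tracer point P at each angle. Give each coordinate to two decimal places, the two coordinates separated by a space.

A=(0,0), D=(5.00,0)
θ=87°: B = A + 4.00·(cos87°, sin87°) = (0.2093, 3.9945)
θ=87°: |BD| = 6.2375
θ=87°: circle(B,8.00) ∩ circle(D,4.00): a=6.9664, h=3.9330
θ=87°:   candidates: C₊=(8.0786,2.5539) cross=24.532; C₋=(3.0411,-3.4875) cross=-24.532
θ=87°:   branch - wants cross < 0 → take C=(3.0411,-3.4875) (cross=-24.532)
θ=87°: ex = (C−B)/|BC| = (0.3540,-0.9353); ey = (0.9353,0.3540)
θ=87°: P = B + -2.95·ex + -3.28·ey = (-3.9025,5.5925)
θ=128°: B = A + 4.00·(cos128°, sin128°) = (-2.4626, 3.1520)
θ=128°: |BD| = 8.1010
θ=128°: circle(B,8.00) ∩ circle(D,4.00): a=7.0131, h=3.8492
θ=128°:   candidates: C₊=(5.4955,3.9692) cross=31.183; C₋=(2.5001,-3.1226) cross=-31.183
θ=128°:   branch - wants cross < 0 → take C=(2.5001,-3.1226) (cross=-31.183)
θ=128°: ex = (C−B)/|BC| = (0.6203,-0.7843); ey = (0.7843,0.6203)
θ=128°: P = B + -2.95·ex + -3.28·ey = (-6.8653,3.4311)
θ=297°: B = A + 4.00·(cos297°, sin297°) = (1.8160, -3.5640)
θ=297°: |BD| = 4.7792
θ=297°: circle(B,8.00) ∩ circle(D,4.00): a=7.4114, h=3.0119
θ=297°:   candidates: C₊=(4.5076,3.9696) cross=14.394; C₋=(8.9998,-0.0437) cross=-14.394
θ=297°:   branch - wants cross < 0 → take C=(8.9998,-0.0437) (cross=-14.394)
θ=297°: ex = (C−B)/|BC| = (0.8980,0.4400); ey = (-0.4400,0.8980)
θ=297°: P = B + -2.95·ex + -3.28·ey = (0.6103,-7.8075)

θ=87°: -3.90 5.59
θ=128°: -6.87 3.43
θ=297°: 0.61 -7.81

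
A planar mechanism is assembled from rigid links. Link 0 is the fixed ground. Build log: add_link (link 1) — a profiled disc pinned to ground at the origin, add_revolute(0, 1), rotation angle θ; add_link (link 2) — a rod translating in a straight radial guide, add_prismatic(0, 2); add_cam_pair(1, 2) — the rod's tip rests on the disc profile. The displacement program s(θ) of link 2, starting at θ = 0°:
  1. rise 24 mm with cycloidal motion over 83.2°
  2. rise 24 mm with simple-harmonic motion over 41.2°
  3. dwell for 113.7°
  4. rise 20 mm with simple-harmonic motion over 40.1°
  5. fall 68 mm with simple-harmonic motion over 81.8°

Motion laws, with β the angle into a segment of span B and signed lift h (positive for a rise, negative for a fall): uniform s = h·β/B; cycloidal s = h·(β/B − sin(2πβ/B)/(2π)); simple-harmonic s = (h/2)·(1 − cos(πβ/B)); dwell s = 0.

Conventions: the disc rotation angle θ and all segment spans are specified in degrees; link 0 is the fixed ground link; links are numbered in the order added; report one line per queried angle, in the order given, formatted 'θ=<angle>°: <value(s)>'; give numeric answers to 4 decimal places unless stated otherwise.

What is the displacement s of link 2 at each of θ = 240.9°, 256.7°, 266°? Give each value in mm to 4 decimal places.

seg 1 [0°–83.2°] cycloidal, h=24: full span → s += 24 → s = 24.0000
seg 2 [83.2°–124.4°] simple-harmonic, h=24: full span → s += 24 → s = 48.0000
seg 3 [124.4°–238.1°] dwell: s stays 48.0000
seg 4 [238.1°–278.2°] simple-harmonic, h=20: θ=240.9° here. β=2.8, B=40.1. 20/2·(1 − cos(π·0.0698)) = 0.2396 → s = 48.2396
seg 4 [238.1°–278.2°] simple-harmonic, h=20: θ=256.7° here. β=18.6, B=40.1. 20/2·(1 − cos(π·0.4638)) = 8.8665 → s = 56.8665
seg 4 [238.1°–278.2°] simple-harmonic, h=20: θ=266° here. β=27.9, B=40.1. 20/2·(1 − cos(π·0.6958)) = 15.7696 → s = 63.7696

θ=240.9°: 48.2396
θ=256.7°: 56.8665
θ=266°: 63.7696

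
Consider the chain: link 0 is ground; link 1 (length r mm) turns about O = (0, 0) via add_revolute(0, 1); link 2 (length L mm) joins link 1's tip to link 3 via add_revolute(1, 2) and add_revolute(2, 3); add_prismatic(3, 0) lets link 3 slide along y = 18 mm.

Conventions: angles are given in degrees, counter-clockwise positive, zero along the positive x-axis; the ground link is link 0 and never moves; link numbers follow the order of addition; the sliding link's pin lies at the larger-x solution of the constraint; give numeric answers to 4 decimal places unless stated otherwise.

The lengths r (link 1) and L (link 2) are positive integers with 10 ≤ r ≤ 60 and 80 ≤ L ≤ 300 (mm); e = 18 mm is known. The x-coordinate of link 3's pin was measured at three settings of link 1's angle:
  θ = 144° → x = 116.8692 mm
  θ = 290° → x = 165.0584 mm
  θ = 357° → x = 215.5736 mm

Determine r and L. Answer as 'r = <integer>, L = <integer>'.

constraint per measurement: (x − r cos θ)² + (r sin θ − e)² = L²
subtracting the θ₁ and θ₂ equations cancels the r² and L² terms:
r = (x₁² − x₂²) / (2[(x₁cos θ₁ + e sin θ₁) − (x₂cos θ₂ + e sin θ₂)]) = 55.0000 → r = 55
L² = (x₁ − r cos θ₁)² + (r sin θ₁ − e)² = 26244.0037 → L = 162.0000 → L = 162
check at θ₃=357°: x = 215.5736 (printed 215.5736) ✓

r = 55, L = 162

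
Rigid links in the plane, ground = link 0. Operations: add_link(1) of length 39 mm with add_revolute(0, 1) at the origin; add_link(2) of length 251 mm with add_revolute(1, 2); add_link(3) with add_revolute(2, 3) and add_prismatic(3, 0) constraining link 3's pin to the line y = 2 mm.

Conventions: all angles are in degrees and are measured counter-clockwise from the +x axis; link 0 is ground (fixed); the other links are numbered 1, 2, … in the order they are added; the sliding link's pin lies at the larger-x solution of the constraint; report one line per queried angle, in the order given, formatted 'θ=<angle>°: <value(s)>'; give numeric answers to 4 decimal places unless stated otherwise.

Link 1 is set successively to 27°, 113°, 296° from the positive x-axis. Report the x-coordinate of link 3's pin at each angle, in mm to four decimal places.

geometry: r = 39 mm, L = 251 mm, e = 2 mm
θ=27°: crank pin P = (r cos θ, r sin θ) = (34.749254, 17.705629)
θ=27°: h = r sin θ − e = 17.705629 − 2 = 15.705629
θ=27°: x = r cos θ + √(L² − h²) = 34.749254 + 250.508150 = 285.257404
θ=113°: crank pin P = (r cos θ, r sin θ) = (-15.238514, 35.899689)
θ=113°: h = r sin θ − e = 35.899689 − 2 = 33.899689
θ=113°: x = r cos θ + √(L² − h²) = -15.238514 + 248.700243 = 233.461729
θ=296°: crank pin P = (r cos θ, r sin θ) = (17.096475, -35.052968)
θ=296°: h = r sin θ − e = -35.052968 − 2 = -37.052968
θ=296°: x = r cos θ + √(L² − h²) = 17.096475 + 248.250030 = 265.346505

θ=27°: 285.2574
θ=113°: 233.4617
θ=296°: 265.3465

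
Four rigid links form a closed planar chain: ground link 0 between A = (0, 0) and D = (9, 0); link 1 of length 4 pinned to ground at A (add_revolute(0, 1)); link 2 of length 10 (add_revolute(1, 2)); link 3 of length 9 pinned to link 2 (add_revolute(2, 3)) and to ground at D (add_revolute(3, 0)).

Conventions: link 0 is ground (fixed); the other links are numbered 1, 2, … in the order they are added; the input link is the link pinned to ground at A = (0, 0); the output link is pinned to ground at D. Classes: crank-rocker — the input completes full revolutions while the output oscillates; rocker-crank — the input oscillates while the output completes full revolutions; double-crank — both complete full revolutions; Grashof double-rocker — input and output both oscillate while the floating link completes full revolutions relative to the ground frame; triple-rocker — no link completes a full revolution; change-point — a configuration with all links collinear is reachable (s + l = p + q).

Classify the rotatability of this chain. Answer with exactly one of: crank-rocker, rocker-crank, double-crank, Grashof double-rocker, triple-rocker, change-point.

lengths: ground=9, input=4, coupler=10, output=9
sorted: s=4 (shortest), l=10 (longest), p+q=18
s + l = 14 vs p + q = 18
s + l < p + q (Grashof) with shortest = input link → crank-rocker

crank-rocker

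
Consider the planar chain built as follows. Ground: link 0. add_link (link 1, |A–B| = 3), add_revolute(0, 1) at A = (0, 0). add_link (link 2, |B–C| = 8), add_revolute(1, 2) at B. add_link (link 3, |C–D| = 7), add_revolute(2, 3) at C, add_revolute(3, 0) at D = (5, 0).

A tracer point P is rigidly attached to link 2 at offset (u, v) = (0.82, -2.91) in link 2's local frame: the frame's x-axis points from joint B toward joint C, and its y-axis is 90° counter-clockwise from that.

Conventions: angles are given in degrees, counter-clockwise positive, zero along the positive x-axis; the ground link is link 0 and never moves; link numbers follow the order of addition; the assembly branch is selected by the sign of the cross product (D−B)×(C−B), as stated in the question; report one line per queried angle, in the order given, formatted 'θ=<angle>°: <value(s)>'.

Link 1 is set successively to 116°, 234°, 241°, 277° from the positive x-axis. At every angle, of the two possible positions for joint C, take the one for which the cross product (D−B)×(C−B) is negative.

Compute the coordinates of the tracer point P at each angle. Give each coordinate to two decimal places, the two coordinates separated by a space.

A=(0,0), D=(5.00,0)
θ=116°: B = A + 3.00·(cos116°, sin116°) = (-1.3151, 2.6964)
θ=116°: |BD| = 6.8667
θ=116°: circle(B,8.00) ∩ circle(D,7.00): a=4.5256, h=6.5969
θ=116°:   candidates: C₊=(5.4374,6.9863) cross=45.299; C₋=(0.2565,-5.1477) cross=-45.299
θ=116°:   branch - wants cross < 0 → take C=(0.2565,-5.1477) (cross=-45.299)
θ=116°: ex = (C−B)/|BC| = (0.1965,-0.9805); ey = (0.9805,0.1965)
θ=116°: P = B + 0.82·ex + -2.91·ey = (-4.0073,1.3207)
θ=234°: B = A + 3.00·(cos234°, sin234°) = (-1.7634, -2.4271)
θ=234°: |BD| = 7.1856
θ=234°: circle(B,8.00) ∩ circle(D,7.00): a=4.6366, h=6.5194
θ=234°:   candidates: C₊=(0.3987,5.2752) cross=46.846; C₋=(4.8027,-6.9972) cross=-46.846
θ=234°:   branch - wants cross < 0 → take C=(4.8027,-6.9972) (cross=-46.846)
θ=234°: ex = (C−B)/|BC| = (0.8208,-0.5713); ey = (0.5713,0.8208)
θ=234°: P = B + 0.82·ex + -2.91·ey = (-2.7527,-5.2839)
θ=241°: B = A + 3.00·(cos241°, sin241°) = (-1.4544, -2.6239)
θ=241°: |BD| = 6.9674
θ=241°: circle(B,8.00) ∩ circle(D,7.00): a=4.5601, h=6.5731
θ=241°:   candidates: C₊=(0.2946,5.1826) cross=45.797; C₋=(5.2453,-6.9957) cross=-45.797
θ=241°:   branch - wants cross < 0 → take C=(5.2453,-6.9957) (cross=-45.797)
θ=241°: ex = (C−B)/|BC| = (0.8375,-0.5465); ey = (0.5465,0.8375)
θ=241°: P = B + 0.82·ex + -2.91·ey = (-2.3580,-5.5090)
θ=277°: B = A + 3.00·(cos277°, sin277°) = (0.3656, -2.9776)
θ=277°: |BD| = 5.5085
θ=277°: circle(B,8.00) ∩ circle(D,7.00): a=4.1158, h=6.8600
θ=277°:   candidates: C₊=(0.1201,5.0186) cross=37.789; C₋=(7.5365,-6.5243) cross=-37.789
θ=277°:   branch - wants cross < 0 → take C=(7.5365,-6.5243) (cross=-37.789)
θ=277°: ex = (C−B)/|BC| = (0.8964,-0.4433); ey = (0.4433,0.8964)
θ=277°: P = B + 0.82·ex + -2.91·ey = (-0.1895,-5.9496)

θ=116°: -4.01 1.32
θ=234°: -2.75 -5.28
θ=241°: -2.36 -5.51
θ=277°: -0.19 -5.95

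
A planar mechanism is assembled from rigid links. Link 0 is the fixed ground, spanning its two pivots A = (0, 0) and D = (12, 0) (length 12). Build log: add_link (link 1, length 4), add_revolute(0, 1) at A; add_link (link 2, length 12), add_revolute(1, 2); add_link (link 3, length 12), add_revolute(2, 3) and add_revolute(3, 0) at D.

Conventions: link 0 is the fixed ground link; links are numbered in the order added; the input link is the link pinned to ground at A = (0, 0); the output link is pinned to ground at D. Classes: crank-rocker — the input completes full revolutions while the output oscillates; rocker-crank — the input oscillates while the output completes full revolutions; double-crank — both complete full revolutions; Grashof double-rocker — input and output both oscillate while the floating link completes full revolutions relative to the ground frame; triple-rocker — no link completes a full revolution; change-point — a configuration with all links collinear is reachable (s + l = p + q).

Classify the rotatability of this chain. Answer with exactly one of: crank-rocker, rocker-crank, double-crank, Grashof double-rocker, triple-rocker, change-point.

lengths: ground=12, input=4, coupler=12, output=12
sorted: s=4 (shortest), l=12 (longest), p+q=24
s + l = 16 vs p + q = 24
s + l < p + q (Grashof) with shortest = input link → crank-rocker

crank-rocker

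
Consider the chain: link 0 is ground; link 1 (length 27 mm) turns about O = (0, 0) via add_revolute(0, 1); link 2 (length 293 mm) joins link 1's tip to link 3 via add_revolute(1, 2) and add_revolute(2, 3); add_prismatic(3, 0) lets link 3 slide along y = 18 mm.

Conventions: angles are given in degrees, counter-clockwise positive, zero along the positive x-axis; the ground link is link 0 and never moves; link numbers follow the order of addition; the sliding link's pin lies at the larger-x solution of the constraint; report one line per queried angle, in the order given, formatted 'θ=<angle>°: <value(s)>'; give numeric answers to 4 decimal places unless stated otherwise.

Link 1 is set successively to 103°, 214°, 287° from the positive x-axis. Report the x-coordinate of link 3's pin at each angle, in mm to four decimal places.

geometry: r = 27 mm, L = 293 mm, e = 18 mm
θ=103°: crank pin P = (r cos θ, r sin θ) = (-6.073678, 26.307992)
θ=103°: h = r sin θ − e = 26.307992 − 18 = 8.307992
θ=103°: x = r cos θ + √(L² − h²) = -6.073678 + 292.882190 = 286.808512
θ=214°: crank pin P = (r cos θ, r sin θ) = (-22.384014, -15.098208)
θ=214°: h = r sin θ − e = -15.098208 − 18 = -33.098208
θ=214°: x = r cos θ + √(L² − h²) = -22.384014 + 291.124559 = 268.740544
θ=287°: crank pin P = (r cos θ, r sin θ) = (7.894036, -25.820228)
θ=287°: h = r sin θ − e = -25.820228 − 18 = -43.820228
θ=287°: x = r cos θ + √(L² − h²) = 7.894036 + 289.704656 = 297.598692

θ=103°: 286.8085
θ=214°: 268.7405
θ=287°: 297.5987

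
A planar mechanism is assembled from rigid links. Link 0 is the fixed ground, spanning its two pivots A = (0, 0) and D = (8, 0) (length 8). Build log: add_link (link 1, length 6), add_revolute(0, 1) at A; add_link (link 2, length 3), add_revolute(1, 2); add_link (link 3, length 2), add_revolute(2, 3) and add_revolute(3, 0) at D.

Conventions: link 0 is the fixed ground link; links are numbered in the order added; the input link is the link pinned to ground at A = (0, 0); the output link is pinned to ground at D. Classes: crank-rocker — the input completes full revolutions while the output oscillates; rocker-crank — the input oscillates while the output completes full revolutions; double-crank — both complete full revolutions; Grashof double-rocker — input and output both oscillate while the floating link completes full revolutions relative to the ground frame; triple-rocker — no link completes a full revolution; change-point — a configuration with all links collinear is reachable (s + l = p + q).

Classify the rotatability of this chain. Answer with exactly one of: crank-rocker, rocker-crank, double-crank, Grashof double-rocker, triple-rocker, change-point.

lengths: ground=8, input=6, coupler=3, output=2
sorted: s=2 (shortest), l=8 (longest), p+q=9
s + l = 10 vs p + q = 9
s + l > p + q → non-Grashof → no link fully rotates → triple-rocker

triple-rocker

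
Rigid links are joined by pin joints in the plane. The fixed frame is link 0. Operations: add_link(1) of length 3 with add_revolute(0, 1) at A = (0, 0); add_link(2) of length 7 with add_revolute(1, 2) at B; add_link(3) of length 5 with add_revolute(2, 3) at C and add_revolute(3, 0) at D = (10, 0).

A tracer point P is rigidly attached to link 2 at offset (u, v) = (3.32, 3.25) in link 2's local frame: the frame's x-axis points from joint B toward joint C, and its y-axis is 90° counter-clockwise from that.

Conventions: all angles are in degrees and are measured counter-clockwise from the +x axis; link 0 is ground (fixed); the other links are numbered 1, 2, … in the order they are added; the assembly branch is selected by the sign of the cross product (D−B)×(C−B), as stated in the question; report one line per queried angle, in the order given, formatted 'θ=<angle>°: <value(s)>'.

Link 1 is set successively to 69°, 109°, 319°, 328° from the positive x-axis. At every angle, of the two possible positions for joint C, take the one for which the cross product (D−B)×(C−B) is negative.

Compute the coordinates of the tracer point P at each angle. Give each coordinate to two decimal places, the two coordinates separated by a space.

A=(0,0), D=(10.00,0)
θ=69°: B = A + 3.00·(cos69°, sin69°) = (1.0751, 2.8007)
θ=69°: |BD| = 9.3540
θ=69°: circle(B,7.00) ∩ circle(D,5.00): a=5.9599, h=3.6715
θ=69°:   candidates: C₊=(7.8609,4.5193) cross=34.343; C₋=(5.6623,-2.4868) cross=-34.343
θ=69°:   branch - wants cross < 0 → take C=(5.6623,-2.4868) (cross=-34.343)
θ=69°: ex = (C−B)/|BC| = (0.6553,-0.7554); ey = (0.7554,0.6553)
θ=69°: P = B + 3.32·ex + 3.25·ey = (5.7057,2.4227)
θ=109°: B = A + 3.00·(cos109°, sin109°) = (-0.9767, 2.8366)
θ=109°: |BD| = 11.3373
θ=109°: circle(B,7.00) ∩ circle(D,5.00): a=6.7271, h=1.9355
θ=109°:   candidates: C₊=(6.0207,3.0274) cross=21.943; C₋=(5.0522,-0.7205) cross=-21.943
θ=109°:   branch - wants cross < 0 → take C=(5.0522,-0.7205) (cross=-21.943)
θ=109°: ex = (C−B)/|BC| = (0.8613,-0.5081); ey = (0.5081,0.8613)
θ=109°: P = B + 3.32·ex + 3.25·ey = (3.5342,3.9486)
θ=319°: B = A + 3.00·(cos319°, sin319°) = (2.2641, -1.9682)
θ=319°: |BD| = 7.9823
θ=319°: circle(B,7.00) ∩ circle(D,5.00): a=5.4945, h=4.3371
θ=319°:   candidates: C₊=(6.5196,3.5898) cross=34.620; C₋=(8.6584,-4.8166) cross=-34.620
θ=319°:   branch - wants cross < 0 → take C=(8.6584,-4.8166) (cross=-34.620)
θ=319°: ex = (C−B)/|BC| = (0.9135,-0.4069); ey = (0.4069,0.9135)
θ=319°: P = B + 3.32·ex + 3.25·ey = (6.6193,-0.3504)
θ=328°: B = A + 3.00·(cos328°, sin328°) = (2.5441, -1.5898)
θ=328°: |BD| = 7.6235
θ=328°: circle(B,7.00) ∩ circle(D,5.00): a=5.3858, h=4.4713
θ=328°:   candidates: C₊=(6.8791,3.9064) cross=34.087; C₋=(8.7440,-4.8397) cross=-34.087
θ=328°:   branch - wants cross < 0 → take C=(8.7440,-4.8397) (cross=-34.087)
θ=328°: ex = (C−B)/|BC| = (0.8857,-0.4643); ey = (0.4643,0.8857)
θ=328°: P = B + 3.32·ex + 3.25·ey = (6.9935,-0.2526)

θ=69°: 5.71 2.42
θ=109°: 3.53 3.95
θ=319°: 6.62 -0.35
θ=328°: 6.99 -0.25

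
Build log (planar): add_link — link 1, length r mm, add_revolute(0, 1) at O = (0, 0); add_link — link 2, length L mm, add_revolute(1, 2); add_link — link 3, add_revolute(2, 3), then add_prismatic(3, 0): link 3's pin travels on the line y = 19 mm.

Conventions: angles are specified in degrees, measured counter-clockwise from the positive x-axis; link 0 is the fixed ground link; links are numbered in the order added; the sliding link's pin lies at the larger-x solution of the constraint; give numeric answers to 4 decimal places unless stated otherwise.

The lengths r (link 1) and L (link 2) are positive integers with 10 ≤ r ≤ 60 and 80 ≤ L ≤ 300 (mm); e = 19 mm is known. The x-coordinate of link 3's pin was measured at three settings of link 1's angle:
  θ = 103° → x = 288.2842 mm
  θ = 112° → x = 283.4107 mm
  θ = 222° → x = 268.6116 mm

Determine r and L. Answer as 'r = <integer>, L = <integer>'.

constraint per measurement: (x − r cos θ)² + (r sin θ − e)² = L²
subtracting the θ₁ and θ₂ equations cancels the r² and L² terms:
r = (x₁² − x₂²) / (2[(x₁cos θ₁ + e sin θ₁) − (x₂cos θ₂ + e sin θ₂)]) = 33.0002 → r = 33
L² = (x₁ − r cos θ₁)² + (r sin θ₁ − e)² = 87616.0090 → L = 296.0000 → L = 296
check at θ₃=222°: x = 268.6116 (printed 268.6116) ✓

r = 33, L = 296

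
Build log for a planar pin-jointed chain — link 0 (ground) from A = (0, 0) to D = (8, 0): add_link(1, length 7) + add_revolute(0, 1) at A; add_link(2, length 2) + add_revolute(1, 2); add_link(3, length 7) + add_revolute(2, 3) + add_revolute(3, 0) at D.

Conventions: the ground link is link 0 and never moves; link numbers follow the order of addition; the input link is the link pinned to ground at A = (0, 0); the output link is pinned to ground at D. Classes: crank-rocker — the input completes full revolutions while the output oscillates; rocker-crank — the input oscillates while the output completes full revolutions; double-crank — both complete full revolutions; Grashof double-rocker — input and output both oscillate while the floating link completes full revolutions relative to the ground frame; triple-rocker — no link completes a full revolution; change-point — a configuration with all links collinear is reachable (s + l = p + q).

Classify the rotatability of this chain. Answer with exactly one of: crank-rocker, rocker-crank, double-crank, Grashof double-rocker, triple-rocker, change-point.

lengths: ground=8, input=7, coupler=2, output=7
sorted: s=2 (shortest), l=8 (longest), p+q=14
s + l = 10 vs p + q = 14
s + l < p + q (Grashof) with shortest = coupler link → Grashof double-rocker

Grashof double-rocker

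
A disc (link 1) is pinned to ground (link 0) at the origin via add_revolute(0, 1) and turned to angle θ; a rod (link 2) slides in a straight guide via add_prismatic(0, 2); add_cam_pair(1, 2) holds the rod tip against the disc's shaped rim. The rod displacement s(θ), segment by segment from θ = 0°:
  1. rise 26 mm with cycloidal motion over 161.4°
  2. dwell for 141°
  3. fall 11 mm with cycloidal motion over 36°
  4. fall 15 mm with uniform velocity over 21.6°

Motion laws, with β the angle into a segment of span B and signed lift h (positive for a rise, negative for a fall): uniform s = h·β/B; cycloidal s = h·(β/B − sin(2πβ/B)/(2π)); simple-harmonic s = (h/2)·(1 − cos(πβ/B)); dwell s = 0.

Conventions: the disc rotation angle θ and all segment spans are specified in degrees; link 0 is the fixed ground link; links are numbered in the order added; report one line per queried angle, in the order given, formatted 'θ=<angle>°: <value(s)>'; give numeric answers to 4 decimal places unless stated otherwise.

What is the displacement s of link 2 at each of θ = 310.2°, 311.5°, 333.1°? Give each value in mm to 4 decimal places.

segment 1 (0° to 161.4°, cycloidal, h = 26) is passed completely: s = 0.0000 + (26) = 26.0000
segment 2 (161.4° to 302.4°, dwell): s unchanged at 26.0000
θ = 310.2° falls in segment 3 (302.4° to 338.4°, cycloidal, h = -11): β = 310.2 − 302.4 = 7.8°, B = 36°; Δs = -11·(0.2167 − sin(2π·0.2167)/(2π)) = -0.6709; s = 26.0000 − 0.6709 = 25.3291
θ = 311.5° falls in segment 3 (302.4° to 338.4°, cycloidal, h = -11): β = 311.5 − 302.4 = 9.1°, B = 36°; Δs = -11·(0.2528 − sin(2π·0.2528)/(2π)) = -1.0301; s = 26.0000 − 1.0301 = 24.9699
θ = 333.1° falls in segment 3 (302.4° to 338.4°, cycloidal, h = -11): β = 333.1 − 302.4 = 30.7°, B = 36°; Δs = -11·(0.8528 − sin(2π·0.8528)/(2π)) = -10.7787; s = 26.0000 − 10.7787 = 15.2213

θ=310.2°: 25.3291
θ=311.5°: 24.9699
θ=333.1°: 15.2213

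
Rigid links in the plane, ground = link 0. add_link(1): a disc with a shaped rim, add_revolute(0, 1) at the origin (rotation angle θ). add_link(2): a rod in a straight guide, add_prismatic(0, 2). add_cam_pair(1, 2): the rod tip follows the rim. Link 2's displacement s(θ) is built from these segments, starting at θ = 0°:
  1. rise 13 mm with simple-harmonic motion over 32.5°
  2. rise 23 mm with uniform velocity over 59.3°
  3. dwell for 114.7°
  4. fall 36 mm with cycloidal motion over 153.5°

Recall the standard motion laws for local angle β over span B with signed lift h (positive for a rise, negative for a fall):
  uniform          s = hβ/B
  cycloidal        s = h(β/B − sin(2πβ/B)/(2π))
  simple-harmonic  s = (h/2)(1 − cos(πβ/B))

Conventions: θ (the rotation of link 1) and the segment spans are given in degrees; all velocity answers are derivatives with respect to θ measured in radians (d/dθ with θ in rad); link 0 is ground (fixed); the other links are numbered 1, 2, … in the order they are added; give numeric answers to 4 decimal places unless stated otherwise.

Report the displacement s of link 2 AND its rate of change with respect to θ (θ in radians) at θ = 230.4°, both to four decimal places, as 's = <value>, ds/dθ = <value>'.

segment 1 (0° to 32.5°, simple-harmonic, h = 13) is passed completely: s = 0.0000 + (13) = 13.0000
segment 2 (32.5° to 91.8°, uniform, h = 23) is passed completely: s = 13.0000 + (23) = 36.0000
segment 3 (91.8° to 206.5°, dwell): s unchanged at 36.0000
θ = 230.4° falls in segment 4 (206.5° to 360°, cycloidal, h = -36): β = 230.4 − 206.5 = 23.9°, B = 153.5°; Δs = -36·(0.1557 − sin(2π·0.1557)/(2π)) = -0.8523; s = 36.0000 − 0.8523 = 35.1477
velocity in seg [206.5°–360°] (cycloidal), θ in radians: β = 23.9° = 0.4171 rad, B = 153.5° = 2.6791 rad; ds/dθ = (h/B)(1 − cos(2πβ/B)) = ((-36)/2.6791)(1 − cos(2π·0.1557)) = -5.933458 mm/rad

s = 35.1477, ds/dθ = -5.9335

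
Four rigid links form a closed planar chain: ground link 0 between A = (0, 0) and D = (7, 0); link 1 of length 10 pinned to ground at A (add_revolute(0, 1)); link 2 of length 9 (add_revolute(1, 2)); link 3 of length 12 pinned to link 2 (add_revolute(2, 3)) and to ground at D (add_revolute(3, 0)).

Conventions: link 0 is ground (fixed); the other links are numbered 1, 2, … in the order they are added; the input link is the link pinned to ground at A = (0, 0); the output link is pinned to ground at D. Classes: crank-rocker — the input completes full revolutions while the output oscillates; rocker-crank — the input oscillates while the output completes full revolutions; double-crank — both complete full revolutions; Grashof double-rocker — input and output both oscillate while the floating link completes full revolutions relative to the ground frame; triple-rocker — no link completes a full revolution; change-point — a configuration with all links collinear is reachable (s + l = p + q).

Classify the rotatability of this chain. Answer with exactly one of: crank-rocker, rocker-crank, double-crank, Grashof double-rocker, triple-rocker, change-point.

lengths: ground=7, input=10, coupler=9, output=12
sorted: s=7 (shortest), l=12 (longest), p+q=19
s + l = 19 vs p + q = 19
s + l = p + q → change-point (collinear configuration reachable)

change-point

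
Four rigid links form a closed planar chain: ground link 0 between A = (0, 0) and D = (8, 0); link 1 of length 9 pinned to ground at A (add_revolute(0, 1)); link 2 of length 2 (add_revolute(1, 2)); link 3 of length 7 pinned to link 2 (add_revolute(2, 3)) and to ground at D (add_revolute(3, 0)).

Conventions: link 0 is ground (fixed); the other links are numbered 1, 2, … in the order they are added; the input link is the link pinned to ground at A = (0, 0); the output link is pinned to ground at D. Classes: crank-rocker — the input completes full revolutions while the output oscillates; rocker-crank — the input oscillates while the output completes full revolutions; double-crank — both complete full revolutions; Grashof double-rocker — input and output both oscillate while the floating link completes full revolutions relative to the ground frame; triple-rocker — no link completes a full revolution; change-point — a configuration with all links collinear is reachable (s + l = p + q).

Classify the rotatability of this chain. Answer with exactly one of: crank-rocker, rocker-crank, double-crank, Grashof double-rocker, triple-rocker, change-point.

lengths: ground=8, input=9, coupler=2, output=7
sorted: s=2 (shortest), l=9 (longest), p+q=15
s + l = 11 vs p + q = 15
s + l < p + q (Grashof) with shortest = coupler link → Grashof double-rocker

Grashof double-rocker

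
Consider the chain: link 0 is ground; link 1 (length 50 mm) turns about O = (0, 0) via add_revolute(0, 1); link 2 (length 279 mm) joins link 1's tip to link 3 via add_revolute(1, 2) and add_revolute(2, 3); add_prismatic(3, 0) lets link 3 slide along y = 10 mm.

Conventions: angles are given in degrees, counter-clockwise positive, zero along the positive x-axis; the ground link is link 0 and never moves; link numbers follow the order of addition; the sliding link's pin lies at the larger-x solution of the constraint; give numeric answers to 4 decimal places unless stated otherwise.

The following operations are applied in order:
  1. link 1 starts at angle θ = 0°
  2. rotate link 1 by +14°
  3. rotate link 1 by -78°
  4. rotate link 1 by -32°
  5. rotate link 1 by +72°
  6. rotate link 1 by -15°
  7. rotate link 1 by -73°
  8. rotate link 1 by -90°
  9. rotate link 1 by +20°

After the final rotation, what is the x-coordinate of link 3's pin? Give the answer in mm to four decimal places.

geometry: r = 50 mm, L = 279 mm, e = 10 mm; θ starts at 0°
rotate link 1 by +14°: θ ← 0° +14° = 14°
rotate link 1 by -78°: θ ← 14° -78° = -64°
rotate link 1 by -32°: θ ← -64° -32° = -96°
rotate link 1 by +72°: θ ← -96° +72° = -24°
rotate link 1 by -15°: θ ← -24° -15° = -39°
rotate link 1 by -73°: θ ← -39° -73° = -112°
rotate link 1 by -90°: θ ← -112° -90° = -202°
rotate link 1 by +20°: θ ← -202° +20° = -182°
crank pin P = (r cos θ, r sin θ) = (-49.969541, 1.744975)
h = r sin θ − e = 1.744975 − 10 = -8.255025
x = r cos θ + √(L² − h²) = -49.969541 + 278.877849 = 228.908307

228.9083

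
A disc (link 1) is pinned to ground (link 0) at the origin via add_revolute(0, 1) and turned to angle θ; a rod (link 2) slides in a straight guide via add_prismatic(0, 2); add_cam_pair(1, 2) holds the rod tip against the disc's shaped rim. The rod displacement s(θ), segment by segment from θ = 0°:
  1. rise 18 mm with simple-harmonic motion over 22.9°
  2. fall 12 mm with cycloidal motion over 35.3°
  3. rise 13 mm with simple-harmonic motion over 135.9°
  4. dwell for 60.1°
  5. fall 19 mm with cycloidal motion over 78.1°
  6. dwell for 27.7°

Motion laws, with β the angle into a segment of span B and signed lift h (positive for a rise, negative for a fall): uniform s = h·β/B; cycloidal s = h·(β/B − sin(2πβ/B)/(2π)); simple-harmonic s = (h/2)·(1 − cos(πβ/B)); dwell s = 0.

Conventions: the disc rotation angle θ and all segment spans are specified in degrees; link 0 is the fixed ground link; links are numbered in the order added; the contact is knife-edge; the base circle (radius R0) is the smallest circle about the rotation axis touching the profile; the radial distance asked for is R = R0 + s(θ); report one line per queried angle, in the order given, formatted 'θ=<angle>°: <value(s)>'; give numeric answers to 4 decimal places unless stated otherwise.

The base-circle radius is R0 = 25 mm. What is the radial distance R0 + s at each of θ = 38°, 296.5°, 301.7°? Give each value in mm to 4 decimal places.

segment 1 (0° to 22.9°, simple-harmonic, h = 18) is passed completely: s = 0.0000 + (18) = 18.0000
θ = 38° falls in segment 2 (22.9° to 58.2°, cycloidal, h = -12): β = 38 − 22.9 = 15.1°, B = 35.3°; Δs = -12·(0.4278 − sin(2π·0.4278)/(2π)) = -4.2957; s = 18.0000 − 4.2957 = 13.7043
segment 2 (22.9° to 58.2°, cycloidal, h = -12) is passed completely: s = 18.0000 + (-12) = 6.0000
segment 3 (58.2° to 194.1°, simple-harmonic, h = 13) is passed completely: s = 6.0000 + (13) = 19.0000
segment 4 (194.1° to 254.2°, dwell): s unchanged at 19.0000
θ = 296.5° falls in segment 5 (254.2° to 332.3°, cycloidal, h = -19): β = 296.5 − 254.2 = 42.3°, B = 78.1°; Δs = -19·(0.5416 − sin(2π·0.5416)/(2π)) = -11.0723; s = 19.0000 − 11.0723 = 7.9277
θ = 301.7° falls in segment 5 (254.2° to 332.3°, cycloidal, h = -19): β = 301.7 − 254.2 = 47.5°, B = 78.1°; Δs = -19·(0.6082 − sin(2π·0.6082)/(2π)) = -13.4567; s = 19.0000 − 13.4567 = 5.5433
θ=38°: R = R0 + s = 25 + 13.7043 = 38.7043
θ=296.5°: R = R0 + s = 25 + 7.9277 = 32.9277
θ=301.7°: R = R0 + s = 25 + 5.5433 = 30.5433

θ=38°: 38.7043
θ=296.5°: 32.9277
θ=301.7°: 30.5433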